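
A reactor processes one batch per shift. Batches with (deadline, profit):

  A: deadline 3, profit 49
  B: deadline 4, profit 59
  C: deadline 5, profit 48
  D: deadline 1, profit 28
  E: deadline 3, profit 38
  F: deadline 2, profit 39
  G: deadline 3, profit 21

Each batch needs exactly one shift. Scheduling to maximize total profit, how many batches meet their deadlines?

5

Take jobs in profit order; each goes to the latest open slot no later than its deadline.
By profit: B(d4,59), A(d3,49), C(d5,48), F(d2,39), E(d3,38), D(d1,28), G(d3,21)
B→slot 4; A→slot 3; C→slot 5; F→slot 2; E→slot 1; D skipped; G skipped.
5 of 7 scheduled.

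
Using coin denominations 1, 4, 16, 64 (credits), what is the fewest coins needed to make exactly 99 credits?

99 = 1×64 + 2×16 + 3×1
Total coins = 1 + 2 + 3 = 6

6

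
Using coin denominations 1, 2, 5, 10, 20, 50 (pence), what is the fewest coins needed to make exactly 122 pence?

122 − 2×50→22 − 1×20→2 − 1×2→0
Total coins = 2 + 1 + 1 = 4

4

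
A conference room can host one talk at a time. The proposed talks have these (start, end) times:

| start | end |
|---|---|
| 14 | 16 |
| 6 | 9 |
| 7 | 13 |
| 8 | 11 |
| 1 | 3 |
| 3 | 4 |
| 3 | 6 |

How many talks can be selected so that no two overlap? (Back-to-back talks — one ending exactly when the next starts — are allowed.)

Sort by end time and greedily take each interval whose start is ≥ the last chosen end.
By end time: (1,3), (3,4), (3,6), (6,9), (8,11), (7,13), (14,16).
Pick (1,3); next start ≥ 3 → (3,4); next start ≥ 4 → (6,9); next start ≥ 9 → (14,16).
Selected 4 talks.

4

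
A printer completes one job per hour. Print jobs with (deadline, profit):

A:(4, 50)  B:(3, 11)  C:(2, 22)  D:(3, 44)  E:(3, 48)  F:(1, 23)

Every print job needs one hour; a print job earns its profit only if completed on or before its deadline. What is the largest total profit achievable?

165

Sort by profit descending; place each in the latest free slot ≤ its deadline.
By profit: A(d4,50), E(d3,48), D(d3,44), F(d1,23), C(d2,22), B(d3,11)
A→slot 4; E→slot 3; D→slot 2; F→slot 1; C skipped; B skipped.
Profit = 23 + 44 + 48 + 50 = 165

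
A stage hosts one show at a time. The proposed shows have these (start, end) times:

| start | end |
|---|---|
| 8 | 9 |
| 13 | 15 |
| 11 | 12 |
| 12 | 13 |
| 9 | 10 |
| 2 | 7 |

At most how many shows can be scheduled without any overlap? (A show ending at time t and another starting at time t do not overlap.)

Sort by end time and greedily take each interval whose start is ≥ the last chosen end.
By end time: (2,7), (8,9), (9,10), (11,12), (12,13), (13,15).
Pick (2,7); next start ≥ 7 → (8,9); next start ≥ 9 → (9,10); next start ≥ 10 → (11,12); next start ≥ 12 → (12,13); next start ≥ 13 → (13,15).
Selected 6 shows.

6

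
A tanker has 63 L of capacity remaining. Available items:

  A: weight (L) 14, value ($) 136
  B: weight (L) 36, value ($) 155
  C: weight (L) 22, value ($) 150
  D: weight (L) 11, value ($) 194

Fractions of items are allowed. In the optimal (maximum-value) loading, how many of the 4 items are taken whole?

3

Sort by value per unit weight and fill in that order.
Order: D (194/11=17.64) > A (136/14=9.71) > C (150/22=6.82) > B (155/36=4.31)
Fill: take D (11 @ 194) → take A (14 @ 136) → take C (22 @ 150) → take 16/36 of B → 68.89; 63/63 used.
3 item(s) taken whole; one partial (take 16/36 of B).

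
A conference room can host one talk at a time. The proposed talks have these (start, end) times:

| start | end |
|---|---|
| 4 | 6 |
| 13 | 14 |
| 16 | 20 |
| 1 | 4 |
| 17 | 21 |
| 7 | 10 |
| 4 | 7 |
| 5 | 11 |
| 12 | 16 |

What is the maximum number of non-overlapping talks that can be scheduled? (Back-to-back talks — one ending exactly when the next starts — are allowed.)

5

Greedy by earliest finish: after sorting by end time, pick each interval compatible with the last pick.
By end time: (1,4), (4,6), (4,7), (7,10), (5,11), (13,14), (12,16), (16,20), (17,21).
Pick (1,4); next start ≥ 4 → (4,6); next start ≥ 6 → (7,10); next start ≥ 10 → (13,14); next start ≥ 14 → (16,20).
Selected 5 talks.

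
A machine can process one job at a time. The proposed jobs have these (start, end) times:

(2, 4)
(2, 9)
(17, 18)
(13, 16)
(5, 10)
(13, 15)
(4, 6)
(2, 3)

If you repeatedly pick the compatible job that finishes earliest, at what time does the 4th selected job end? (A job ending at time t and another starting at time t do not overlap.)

By end time: (2,3), (2,4), (4,6), (2,9), (5,10), (13,15), (13,16), (17,18).
Pick (2,3); next start ≥ 3 → (4,6); next start ≥ 6 → (13,15); next start ≥ 15 → (17,18).
Selected: (2,3) (4,6) (13,15) (17,18)

18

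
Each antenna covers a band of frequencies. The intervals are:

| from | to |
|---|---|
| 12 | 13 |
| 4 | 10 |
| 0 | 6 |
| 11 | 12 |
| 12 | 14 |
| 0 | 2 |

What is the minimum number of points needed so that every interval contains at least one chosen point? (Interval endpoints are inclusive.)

By right end: [0,2]  [0,6]  [4,10]  [11,12]  [12,13]  [12,14]
[0,2] uncovered → point at 2; [4,10] uncovered → point at 10; [11,12] uncovered → point at 12.
Points: 2, 10, 12 (3 total).

3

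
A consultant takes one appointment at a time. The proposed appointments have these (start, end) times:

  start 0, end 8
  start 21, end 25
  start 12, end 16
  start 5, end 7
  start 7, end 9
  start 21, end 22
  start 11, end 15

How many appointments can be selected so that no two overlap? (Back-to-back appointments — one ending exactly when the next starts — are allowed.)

Sorted by end: (5,7)  (0,8)  (7,9)  (11,15)  (12,16)  (21,22)  (21,25)
take (5,7); skip (0,8); take (7,9); take (11,15); skip (12,16); take (21,22).
Selected 4 appointments.

4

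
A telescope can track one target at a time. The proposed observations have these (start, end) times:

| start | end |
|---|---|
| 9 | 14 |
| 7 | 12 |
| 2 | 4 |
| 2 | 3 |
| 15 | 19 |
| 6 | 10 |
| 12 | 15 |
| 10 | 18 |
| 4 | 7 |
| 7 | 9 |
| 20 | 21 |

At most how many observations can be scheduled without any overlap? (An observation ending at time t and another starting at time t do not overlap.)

Sorted by end: (2,3)  (2,4)  (4,7)  (7,9)  (6,10)  (7,12)  (9,14)  (12,15)  (10,18)  (15,19)  (20,21)
take (2,3); take (4,7); take (7,9); take (9,14); skip (12,15); skip (10,18); take (15,19); take (20,21).
Selected 6 observations.

6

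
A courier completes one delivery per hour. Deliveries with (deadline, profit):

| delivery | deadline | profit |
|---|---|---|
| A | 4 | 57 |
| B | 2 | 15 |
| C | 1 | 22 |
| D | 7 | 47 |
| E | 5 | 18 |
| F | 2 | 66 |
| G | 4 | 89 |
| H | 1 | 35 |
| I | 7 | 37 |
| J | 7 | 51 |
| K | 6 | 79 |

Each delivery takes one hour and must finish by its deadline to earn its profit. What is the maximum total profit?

426

By profit: G(d4,89), K(d6,79), F(d2,66), A(d4,57), J(d7,51), D(d7,47), I(d7,37), H(d1,35), C(d1,22), E(d5,18), B(d2,15)
G→slot 4; K→slot 6; F→slot 2; A→slot 3; J→slot 7; D→slot 5; I→slot 1; H skipped; C skipped; E skipped; B skipped.
Profit = 37 + 66 + 57 + 89 + 47 + 79 + 51 = 426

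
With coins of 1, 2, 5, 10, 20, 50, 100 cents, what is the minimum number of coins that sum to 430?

Use the largest denomination that fits, subtract, and repeat.
430 − 4×100→30 − 1×20→10 − 1×10→0
Total coins = 4 + 1 + 1 = 6

6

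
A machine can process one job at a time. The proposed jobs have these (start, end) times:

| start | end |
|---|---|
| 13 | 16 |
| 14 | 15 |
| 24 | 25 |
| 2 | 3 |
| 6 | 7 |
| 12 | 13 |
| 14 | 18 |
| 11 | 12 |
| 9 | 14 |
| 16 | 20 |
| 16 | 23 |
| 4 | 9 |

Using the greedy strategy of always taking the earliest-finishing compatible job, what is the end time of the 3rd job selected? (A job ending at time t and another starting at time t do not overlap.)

12

Greedy by earliest finish: after sorting by end time, pick each interval compatible with the last pick.
By end time: (2,3), (6,7), (4,9), (11,12), (12,13), (9,14), (14,15), (13,16), (14,18), (16,20), (16,23), (24,25).
Pick (2,3); next start ≥ 3 → (6,7); next start ≥ 7 → (11,12); next start ≥ 12 → (12,13); next start ≥ 13 → (14,15); next start ≥ 15 → (16,20); next start ≥ 20 → (24,25).
Selected: (2,3) (6,7) (11,12) (12,13) (14,15) (16,20) (24,25)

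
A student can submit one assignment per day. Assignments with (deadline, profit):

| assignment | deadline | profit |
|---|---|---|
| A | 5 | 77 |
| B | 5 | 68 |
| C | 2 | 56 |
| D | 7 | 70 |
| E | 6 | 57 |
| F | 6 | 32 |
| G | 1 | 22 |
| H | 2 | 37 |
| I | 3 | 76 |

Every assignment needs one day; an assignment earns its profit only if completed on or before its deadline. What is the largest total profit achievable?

Take jobs in profit order; each goes to the latest open slot no later than its deadline.
By profit: A(d5,77), I(d3,76), D(d7,70), B(d5,68), E(d6,57), C(d2,56), H(d2,37), F(d6,32), G(d1,22)
A→slot 5; I→slot 3; D→slot 7; B→slot 4; E→slot 6; C→slot 2; H→slot 1; F skipped; G skipped.
Profit = 37 + 56 + 76 + 68 + 77 + 57 + 70 = 441

441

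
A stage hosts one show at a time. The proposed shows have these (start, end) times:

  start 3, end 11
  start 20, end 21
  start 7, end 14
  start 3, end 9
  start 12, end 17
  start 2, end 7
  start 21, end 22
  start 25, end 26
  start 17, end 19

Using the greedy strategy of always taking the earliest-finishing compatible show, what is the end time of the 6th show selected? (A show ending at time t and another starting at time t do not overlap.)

26

Sorted by end: (2,7)  (3,9)  (3,11)  (7,14)  (12,17)  (17,19)  (20,21)  (21,22)  (25,26)
take (2,7); skip (3,9); take (7,14); take (17,19); take (20,21); take (21,22); take (25,26).
Selected: (2,7) (7,14) (17,19) (20,21) (21,22) (25,26)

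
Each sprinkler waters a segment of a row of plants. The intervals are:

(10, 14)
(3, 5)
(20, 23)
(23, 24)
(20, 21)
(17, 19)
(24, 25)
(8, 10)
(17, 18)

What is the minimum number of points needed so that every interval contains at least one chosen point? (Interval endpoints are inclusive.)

5

Sorted: [3,5] [8,10] [10,14] [17,18] [17,19] [20,21] [20,23] [23,24] [24,25]
{[3,5]} hit by 5; {[8,10],[10,14]} hit by 10; {[17,18],[17,19]} hit by 18; {[20,21],[20,23]} hit by 21; {[23,24],[24,25]} hit by 24.
Points: 5, 10, 18, 21, 24 (5 total).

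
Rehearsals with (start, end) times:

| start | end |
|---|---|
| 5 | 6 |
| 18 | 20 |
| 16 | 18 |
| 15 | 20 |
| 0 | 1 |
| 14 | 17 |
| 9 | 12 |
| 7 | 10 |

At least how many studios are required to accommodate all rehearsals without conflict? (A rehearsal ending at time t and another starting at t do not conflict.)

Count concurrent intervals with a sweep; the peak is the room count.
starts: [0, 5, 7, 9, 14, 15, 16, 18]
ends:   [1, 6, 10, 12, 17, 18, 20, 20]
s0→1 e1→0 s5→1 e6→0 s7→1 s9→2 e10→1 e12→0 s14→1 s15→2 s16→3  — peak 3.

3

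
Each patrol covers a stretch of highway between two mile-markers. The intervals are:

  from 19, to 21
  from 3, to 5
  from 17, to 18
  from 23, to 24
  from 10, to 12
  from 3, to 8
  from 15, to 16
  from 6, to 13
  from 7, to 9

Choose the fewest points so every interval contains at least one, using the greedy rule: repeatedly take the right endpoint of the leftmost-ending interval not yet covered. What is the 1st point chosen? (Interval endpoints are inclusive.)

Sort by right endpoint; whenever an interval is uncovered, place a point at its right end.
By right end: [3,5]  [3,8]  [7,9]  [10,12]  [6,13]  [15,16]  [17,18]  [19,21]  [23,24]
[3,5] uncovered → point at 5; [7,9] uncovered → point at 9; [10,12] uncovered → point at 12; [15,16] uncovered → point at 16; [17,18] uncovered → point at 18; [19,21] uncovered → point at 21; [23,24] uncovered → point at 24.
Points: 5, 9, 12, 16, 18, 21, 24 (7 total).

5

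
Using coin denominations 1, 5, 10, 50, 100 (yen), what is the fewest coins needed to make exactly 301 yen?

4

Use the largest denomination that fits, subtract, and repeat.
301 − 3×100→1 − 1×1→0
Total coins = 3 + 1 = 4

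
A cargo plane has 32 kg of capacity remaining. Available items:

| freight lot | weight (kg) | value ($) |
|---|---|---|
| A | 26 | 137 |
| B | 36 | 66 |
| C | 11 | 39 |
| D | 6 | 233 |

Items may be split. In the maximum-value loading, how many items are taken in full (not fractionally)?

Greedy by value/weight ratio, highest first.
Order: D (233/6=38.83) > A (137/26=5.27) > C (39/11=3.55) > B (66/36=1.83)
Fill: take D (6 @ 233) → take A (26 @ 137); 32/32 used.
2 item(s) taken whole.

2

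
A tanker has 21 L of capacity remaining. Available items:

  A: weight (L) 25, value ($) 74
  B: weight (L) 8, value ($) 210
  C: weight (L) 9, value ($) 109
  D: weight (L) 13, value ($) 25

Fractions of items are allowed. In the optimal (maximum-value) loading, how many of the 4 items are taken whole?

Ratios (sorted): B 26.25, C 12.11, A 2.96, D 1.92
take B (8 @ 210); take C (9 @ 109); take 4/25 of A → 11.84. Capacity used 21/21.
2 item(s) taken whole; one partial (take 4/25 of A).

2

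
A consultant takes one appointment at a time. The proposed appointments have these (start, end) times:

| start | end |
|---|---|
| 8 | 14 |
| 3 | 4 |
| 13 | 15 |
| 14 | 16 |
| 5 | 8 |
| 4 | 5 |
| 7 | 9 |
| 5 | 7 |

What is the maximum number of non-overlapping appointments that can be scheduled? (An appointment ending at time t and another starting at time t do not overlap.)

Greedy by earliest finish: after sorting by end time, pick each interval compatible with the last pick.
Sorted by end: (3,4)  (4,5)  (5,7)  (5,8)  (7,9)  (8,14)  (13,15)  (14,16)
take (3,4); take (4,5); take (5,7); skip (5,8); take (7,9); skip (8,14); take (13,15); skip (14,16).
Selected 5 appointments.

5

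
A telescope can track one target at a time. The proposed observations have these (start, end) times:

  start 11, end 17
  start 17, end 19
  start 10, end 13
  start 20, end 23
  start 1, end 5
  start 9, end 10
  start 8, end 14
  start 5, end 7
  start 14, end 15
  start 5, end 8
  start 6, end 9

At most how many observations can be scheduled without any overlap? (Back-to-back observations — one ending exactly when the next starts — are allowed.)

7

Greedy by earliest finish: after sorting by end time, pick each interval compatible with the last pick.
Sorted by end: (1,5)  (5,7)  (5,8)  (6,9)  (9,10)  (10,13)  (8,14)  (14,15)  (11,17)  (17,19)  (20,23)
take (1,5); take (5,7); skip (5,8); take (9,10); take (10,13); take (14,15); take (17,19); take (20,23).
Selected 7 observations.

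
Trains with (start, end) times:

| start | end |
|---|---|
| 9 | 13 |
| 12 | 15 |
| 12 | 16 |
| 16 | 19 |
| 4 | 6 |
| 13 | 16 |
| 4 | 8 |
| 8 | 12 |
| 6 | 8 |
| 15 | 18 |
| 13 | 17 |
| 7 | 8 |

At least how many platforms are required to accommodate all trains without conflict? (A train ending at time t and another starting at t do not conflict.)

4

Count concurrent intervals with a sweep; the peak is the room count.
starts: [4, 4, 6, 7, 8, 9, 12, 12, 13, 13, 15, 16]
ends:   [6, 8, 8, 8, 12, 13, 15, 16, 16, 17, 18, 19]
s4→1 s4→2 e6→1 s6→2 s7→3 e8→2 e8→1 e8→0 s8→1 s9→2 e12→1 s12→2 s12→3 e13→2 s13→3 s13→4  — peak 4.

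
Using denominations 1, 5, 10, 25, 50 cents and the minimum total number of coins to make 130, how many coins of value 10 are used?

0

130 = 2×50 + 1×25 + 1×5
Count of 10: 0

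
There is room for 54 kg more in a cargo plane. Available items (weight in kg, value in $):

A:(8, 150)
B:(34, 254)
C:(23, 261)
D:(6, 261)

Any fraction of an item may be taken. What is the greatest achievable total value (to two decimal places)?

799.00

Greedy by value/weight ratio, highest first.
Order: D (261/6=43.50) > A (150/8=18.75) > C (261/23=11.35) > B (254/34=7.47)
Fill: take D (6 @ 261) → take A (8 @ 150) → take C (23 @ 261) → take 17/34 of B → 127.00; 54/54 used.
Total value = 799.00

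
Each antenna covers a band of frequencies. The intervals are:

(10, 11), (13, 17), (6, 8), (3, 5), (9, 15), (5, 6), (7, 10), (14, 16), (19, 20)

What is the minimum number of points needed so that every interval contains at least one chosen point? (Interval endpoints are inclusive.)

By right end: [3,5]  [5,6]  [6,8]  [7,10]  [10,11]  [9,15]  [14,16]  [13,17]  [19,20]
[3,5] uncovered → point at 5; [6,8] uncovered → point at 8; [10,11] uncovered → point at 11; [14,16] uncovered → point at 16; [19,20] uncovered → point at 20.
Points: 5, 8, 11, 16, 20 (5 total).

5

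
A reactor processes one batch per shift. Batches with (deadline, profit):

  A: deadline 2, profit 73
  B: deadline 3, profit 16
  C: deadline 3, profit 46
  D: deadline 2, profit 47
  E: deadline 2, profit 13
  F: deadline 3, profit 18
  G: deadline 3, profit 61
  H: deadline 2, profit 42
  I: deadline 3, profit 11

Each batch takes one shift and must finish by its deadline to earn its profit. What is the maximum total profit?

Sort by profit descending; place each in the latest free slot ≤ its deadline.
By profit: A(d2,73), G(d3,61), D(d2,47), C(d3,46), H(d2,42), F(d3,18), B(d3,16), E(d2,13), I(d3,11)
A→slot 2; G→slot 3; D→slot 1; C skipped; H skipped; F skipped; B skipped; E skipped; I skipped.
Profit = 47 + 73 + 61 = 181

181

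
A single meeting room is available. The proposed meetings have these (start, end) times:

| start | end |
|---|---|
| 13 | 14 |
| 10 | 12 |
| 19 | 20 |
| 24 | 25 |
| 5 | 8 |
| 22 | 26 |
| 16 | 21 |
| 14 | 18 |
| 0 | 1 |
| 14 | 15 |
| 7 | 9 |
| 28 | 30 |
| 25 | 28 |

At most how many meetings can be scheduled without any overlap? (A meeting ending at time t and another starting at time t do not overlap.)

Sorted by end: (0,1)  (5,8)  (7,9)  (10,12)  (13,14)  (14,15)  (14,18)  (19,20)  (16,21)  (24,25)  (22,26)  (25,28)  (28,30)
take (0,1); take (5,8); take (10,12); take (13,14); take (14,15); take (19,20); skip (16,21); take (24,25); skip (22,26); take (25,28); take (28,30).
Selected 9 meetings.

9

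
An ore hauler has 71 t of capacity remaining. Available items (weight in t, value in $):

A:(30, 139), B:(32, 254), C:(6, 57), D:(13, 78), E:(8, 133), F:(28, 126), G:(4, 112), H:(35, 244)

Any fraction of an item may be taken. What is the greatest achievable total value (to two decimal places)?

702.40

Sort by value per unit weight and fill in that order.
Order: G (112/4=28.00) > E (133/8=16.62) > C (57/6=9.50) > B (254/32=7.94) > H (244/35=6.97) > D (78/13=6.00) > A (139/30=4.63) > F (126/28=4.50)
Fill: take G (4 @ 112) → take E (8 @ 133) → take C (6 @ 57) → take B (32 @ 254) → take 21/35 of H → 146.40; 71/71 used.
Total value = 702.40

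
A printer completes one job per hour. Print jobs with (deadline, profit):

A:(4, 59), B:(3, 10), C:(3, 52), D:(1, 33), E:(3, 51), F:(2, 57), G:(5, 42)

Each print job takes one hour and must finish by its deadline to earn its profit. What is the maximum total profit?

Sort by profit descending; place each in the latest free slot ≤ its deadline.
By profit: A(d4,59), F(d2,57), C(d3,52), E(d3,51), G(d5,42), D(d1,33), B(d3,10)
A→slot 4; F→slot 2; C→slot 3; E→slot 1; G→slot 5; D skipped; B skipped.
Profit = 51 + 57 + 52 + 59 + 42 = 261

261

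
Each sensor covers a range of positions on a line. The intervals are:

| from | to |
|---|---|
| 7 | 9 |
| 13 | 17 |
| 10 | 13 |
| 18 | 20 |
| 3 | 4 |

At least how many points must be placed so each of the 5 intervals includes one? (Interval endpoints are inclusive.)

4

By right end: [3,4]  [7,9]  [10,13]  [13,17]  [18,20]
[3,4] uncovered → point at 4; [7,9] uncovered → point at 9; [10,13] uncovered → point at 13; [18,20] uncovered → point at 20.
Points: 4, 9, 13, 20 (4 total).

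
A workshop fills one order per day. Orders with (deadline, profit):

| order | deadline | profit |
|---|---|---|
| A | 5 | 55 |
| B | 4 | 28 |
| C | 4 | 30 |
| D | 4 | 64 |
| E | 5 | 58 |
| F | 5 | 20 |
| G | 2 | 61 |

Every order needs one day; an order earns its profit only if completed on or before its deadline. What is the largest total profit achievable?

By profit: D(d4,64), G(d2,61), E(d5,58), A(d5,55), C(d4,30), B(d4,28), F(d5,20)
D→slot 4; G→slot 2; E→slot 5; A→slot 3; C→slot 1; B skipped; F skipped.
Profit = 30 + 61 + 55 + 64 + 58 = 268

268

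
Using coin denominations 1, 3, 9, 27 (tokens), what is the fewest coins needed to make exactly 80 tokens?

Use the largest denomination that fits, subtract, and repeat.
80 − 2×27→26 − 2×9→8 − 2×3→2 − 2×1→0
Total coins = 2 + 2 + 2 + 2 = 8

8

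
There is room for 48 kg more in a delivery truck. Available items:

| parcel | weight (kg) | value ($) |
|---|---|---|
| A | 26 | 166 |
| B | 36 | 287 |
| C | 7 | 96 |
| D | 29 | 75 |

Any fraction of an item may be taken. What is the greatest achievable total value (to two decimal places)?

Greedy by value/weight ratio, highest first.
Order: C (96/7=13.71) > B (287/36=7.97) > A (166/26=6.38) > D (75/29=2.59)
Fill: take C (7 @ 96) → take B (36 @ 287) → take 5/26 of A → 31.92; 48/48 used.
Total value = 414.92

414.92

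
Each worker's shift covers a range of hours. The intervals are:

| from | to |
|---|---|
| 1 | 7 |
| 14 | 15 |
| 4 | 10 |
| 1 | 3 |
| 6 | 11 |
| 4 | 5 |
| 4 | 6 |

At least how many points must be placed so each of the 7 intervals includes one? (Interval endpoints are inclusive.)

Process intervals by earliest right end; each time one isn't hit yet, stab at its right endpoint.
Sorted: [1,3] [4,5] [4,6] [1,7] [4,10] [6,11] [14,15]
{[1,3]} hit by 3; {[4,5],[4,6],[1,7],[4,10]} hit by 5; {[6,11]} hit by 11; {[14,15]} hit by 15.
Points: 3, 5, 11, 15 (4 total).

4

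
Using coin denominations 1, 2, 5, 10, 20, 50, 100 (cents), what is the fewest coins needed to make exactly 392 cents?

Greedy: take as many of the largest coin as possible, then repeat with the remainder.
392 − 3×100→92 − 1×50→42 − 2×20→2 − 1×2→0
Total coins = 3 + 1 + 2 + 1 = 7

7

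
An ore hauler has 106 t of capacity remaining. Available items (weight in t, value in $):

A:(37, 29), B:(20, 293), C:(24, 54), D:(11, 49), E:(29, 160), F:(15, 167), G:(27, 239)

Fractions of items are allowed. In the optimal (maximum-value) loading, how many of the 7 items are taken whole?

5

Greedy by value/weight ratio, highest first.
Ratios (sorted): B 14.65, F 11.13, G 8.85, E 5.52, D 4.45, C 2.25, A 0.78
take B (20 @ 293); take F (15 @ 167); take G (27 @ 239); take E (29 @ 160); take D (11 @ 49); take 4/24 of C → 9.00. Capacity used 106/106.
5 item(s) taken whole; one partial (take 4/24 of C).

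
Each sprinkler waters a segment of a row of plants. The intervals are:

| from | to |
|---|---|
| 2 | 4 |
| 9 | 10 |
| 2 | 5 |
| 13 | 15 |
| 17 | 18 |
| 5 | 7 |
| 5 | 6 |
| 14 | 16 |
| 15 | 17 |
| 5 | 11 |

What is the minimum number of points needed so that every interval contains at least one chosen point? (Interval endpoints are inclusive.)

Process intervals by earliest right end; each time one isn't hit yet, stab at its right endpoint.
By right end: [2,4]  [2,5]  [5,6]  [5,7]  [9,10]  [5,11]  [13,15]  [14,16]  [15,17]  [17,18]
[2,4] uncovered → point at 4; [5,6] uncovered → point at 6; [9,10] uncovered → point at 10; [13,15] uncovered → point at 15; [17,18] uncovered → point at 18.
Points: 4, 6, 10, 15, 18 (5 total).

5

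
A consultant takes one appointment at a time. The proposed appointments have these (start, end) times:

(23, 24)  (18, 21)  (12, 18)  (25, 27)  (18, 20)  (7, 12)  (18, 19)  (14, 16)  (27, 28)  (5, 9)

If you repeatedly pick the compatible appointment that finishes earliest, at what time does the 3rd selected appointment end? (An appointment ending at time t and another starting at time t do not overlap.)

19

Sorted by end: (5,9)  (7,12)  (14,16)  (12,18)  (18,19)  (18,20)  (18,21)  (23,24)  (25,27)  (27,28)
take (5,9); skip (7,12); take (14,16); take (18,19); take (23,24); take (25,27); take (27,28).
Selected: (5,9) (14,16) (18,19) (23,24) (25,27) (27,28)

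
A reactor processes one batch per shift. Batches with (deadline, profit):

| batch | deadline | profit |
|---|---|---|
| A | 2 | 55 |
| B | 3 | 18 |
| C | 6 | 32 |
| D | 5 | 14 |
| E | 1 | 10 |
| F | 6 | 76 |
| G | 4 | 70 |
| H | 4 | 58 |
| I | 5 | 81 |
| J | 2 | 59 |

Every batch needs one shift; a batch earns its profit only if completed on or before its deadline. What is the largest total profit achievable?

399

Profit order: I=81 F=76 G=70 J=59 H=58 A=55 C=32 B=18 D=14 E=10
Assign: I→slot 5, F→slot 6, G→slot 4, J→slot 2, H→slot 3, A→slot 1, C skipped, B skipped, D skipped, E skipped.
Slots: [1:A] [2:J] [3:H] [4:G] [5:I] [6:F]
Profit = 55 + 59 + 58 + 70 + 81 + 76 = 399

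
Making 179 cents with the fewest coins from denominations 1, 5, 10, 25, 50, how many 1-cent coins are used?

Greedy: take as many of the largest coin as possible, then repeat with the remainder.
179 − 3×50→29 − 1×25→4 − 4×1→0
Count of 1: 4

4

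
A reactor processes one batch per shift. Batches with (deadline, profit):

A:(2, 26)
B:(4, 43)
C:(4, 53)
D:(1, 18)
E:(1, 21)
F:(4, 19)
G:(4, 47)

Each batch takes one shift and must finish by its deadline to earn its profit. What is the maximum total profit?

Sort by profit descending; place each in the latest free slot ≤ its deadline.
Profit order: C=53 G=47 B=43 A=26 E=21 F=19 D=18
Assign: C→slot 4, G→slot 3, B→slot 2, A→slot 1, E skipped, F skipped, D skipped.
Slots: [1:A] [2:B] [3:G] [4:C]
Profit = 26 + 43 + 47 + 53 = 169

169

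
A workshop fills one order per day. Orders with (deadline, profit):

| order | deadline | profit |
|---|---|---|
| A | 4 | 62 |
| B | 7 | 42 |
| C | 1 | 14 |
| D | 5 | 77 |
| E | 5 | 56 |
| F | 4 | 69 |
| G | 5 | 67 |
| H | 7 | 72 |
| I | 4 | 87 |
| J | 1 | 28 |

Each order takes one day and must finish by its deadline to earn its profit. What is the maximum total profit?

476

Take jobs in profit order; each goes to the latest open slot no later than its deadline.
By profit: I(d4,87), D(d5,77), H(d7,72), F(d4,69), G(d5,67), A(d4,62), E(d5,56), B(d7,42), J(d1,28), C(d1,14)
I→slot 4; D→slot 5; H→slot 7; F→slot 3; G→slot 2; A→slot 1; E skipped; B→slot 6; J skipped; C skipped.
Profit = 62 + 67 + 69 + 87 + 77 + 42 + 72 = 476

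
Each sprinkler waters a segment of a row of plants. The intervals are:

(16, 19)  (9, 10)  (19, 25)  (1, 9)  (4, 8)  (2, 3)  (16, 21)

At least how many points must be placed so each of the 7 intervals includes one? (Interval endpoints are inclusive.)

Sort by right endpoint; whenever an interval is uncovered, place a point at its right end.
Sorted: [2,3] [4,8] [1,9] [9,10] [16,19] [16,21] [19,25]
{[2,3]} hit by 3; {[4,8],[1,9]} hit by 8; {[9,10]} hit by 10; {[16,19],[16,21],[19,25]} hit by 19.
Points: 3, 8, 10, 19 (4 total).

4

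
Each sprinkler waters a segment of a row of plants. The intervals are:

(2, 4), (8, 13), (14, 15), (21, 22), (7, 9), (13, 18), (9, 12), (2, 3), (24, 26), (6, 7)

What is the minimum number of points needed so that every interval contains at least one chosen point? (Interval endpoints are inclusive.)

6

Sort by right endpoint; whenever an interval is uncovered, place a point at its right end.
By right end: [2,3]  [2,4]  [6,7]  [7,9]  [9,12]  [8,13]  [14,15]  [13,18]  [21,22]  [24,26]
[2,3] uncovered → point at 3; [6,7] uncovered → point at 7; [9,12] uncovered → point at 12; [14,15] uncovered → point at 15; [21,22] uncovered → point at 22; [24,26] uncovered → point at 26.
Points: 3, 7, 12, 15, 22, 26 (6 total).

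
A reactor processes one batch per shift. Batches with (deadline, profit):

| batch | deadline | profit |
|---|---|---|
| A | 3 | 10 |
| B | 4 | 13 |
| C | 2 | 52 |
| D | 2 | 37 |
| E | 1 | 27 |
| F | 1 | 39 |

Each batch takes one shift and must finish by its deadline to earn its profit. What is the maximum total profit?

By profit: C(d2,52), F(d1,39), D(d2,37), E(d1,27), B(d4,13), A(d3,10)
C→slot 2; F→slot 1; D skipped; E skipped; B→slot 4; A→slot 3.
Profit = 39 + 52 + 10 + 13 = 114

114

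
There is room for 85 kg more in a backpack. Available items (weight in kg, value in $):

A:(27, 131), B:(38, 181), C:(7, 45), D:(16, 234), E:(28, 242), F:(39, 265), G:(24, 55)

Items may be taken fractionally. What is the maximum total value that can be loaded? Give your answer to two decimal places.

753.86

Ratios (sorted): D 14.62, E 8.64, F 6.79, C 6.43, A 4.85, B 4.76, G 2.29
take D (16 @ 234); take E (28 @ 242); take F (39 @ 265); take 2/7 of C → 12.86. Capacity used 85/85.
Total value = 753.86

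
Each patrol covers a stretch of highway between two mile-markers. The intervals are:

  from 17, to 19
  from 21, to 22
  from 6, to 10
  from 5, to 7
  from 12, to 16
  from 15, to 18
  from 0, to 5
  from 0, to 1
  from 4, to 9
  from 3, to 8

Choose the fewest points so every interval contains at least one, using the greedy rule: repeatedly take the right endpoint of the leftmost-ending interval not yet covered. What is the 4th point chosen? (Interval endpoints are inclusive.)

19

Sort by right endpoint; whenever an interval is uncovered, place a point at its right end.
Sorted: [0,1] [0,5] [5,7] [3,8] [4,9] [6,10] [12,16] [15,18] [17,19] [21,22]
{[0,1],[0,5]} hit by 1; {[5,7],[3,8],[4,9],[6,10]} hit by 7; {[12,16],[15,18]} hit by 16; {[17,19]} hit by 19; {[21,22]} hit by 22.
Points: 1, 7, 16, 19, 22 (5 total).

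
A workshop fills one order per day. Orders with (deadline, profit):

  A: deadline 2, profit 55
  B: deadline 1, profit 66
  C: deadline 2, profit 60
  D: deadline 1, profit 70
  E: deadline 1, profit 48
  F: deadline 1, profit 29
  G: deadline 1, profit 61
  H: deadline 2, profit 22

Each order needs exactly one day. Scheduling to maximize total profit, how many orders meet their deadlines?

By profit: D(d1,70), B(d1,66), G(d1,61), C(d2,60), A(d2,55), E(d1,48), F(d1,29), H(d2,22)
D→slot 1; B skipped; G skipped; C→slot 2; A skipped; E skipped; F skipped; H skipped.
2 of 8 scheduled.

2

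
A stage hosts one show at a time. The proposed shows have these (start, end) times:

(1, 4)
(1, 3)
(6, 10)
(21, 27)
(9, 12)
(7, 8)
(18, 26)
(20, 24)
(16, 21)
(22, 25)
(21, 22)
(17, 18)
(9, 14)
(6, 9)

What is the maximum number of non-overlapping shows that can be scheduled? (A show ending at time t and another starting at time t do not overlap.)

Sort by end time and greedily take each interval whose start is ≥ the last chosen end.
Sorted by end: (1,3)  (1,4)  (7,8)  (6,9)  (6,10)  (9,12)  (9,14)  (17,18)  (16,21)  (21,22)  (20,24)  (22,25)  (18,26)  (21,27)
take (1,3); take (7,8); skip (6,9); skip (6,10); take (9,12); skip (9,14); take (17,18); take (21,22); skip (20,24); take (22,25); skip (21,27).
Selected 6 shows.

6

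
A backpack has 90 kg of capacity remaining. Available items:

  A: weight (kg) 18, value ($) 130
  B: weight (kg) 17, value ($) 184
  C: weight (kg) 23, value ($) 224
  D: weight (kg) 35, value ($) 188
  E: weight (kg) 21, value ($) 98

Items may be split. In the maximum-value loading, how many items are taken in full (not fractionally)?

3

Order: B (184/17=10.82) > C (224/23=9.74) > A (130/18=7.22) > D (188/35=5.37) > E (98/21=4.67)
Fill: take B (17 @ 184) → take C (23 @ 224) → take A (18 @ 130) → take 32/35 of D → 171.89; 90/90 used.
3 item(s) taken whole; one partial (take 32/35 of D).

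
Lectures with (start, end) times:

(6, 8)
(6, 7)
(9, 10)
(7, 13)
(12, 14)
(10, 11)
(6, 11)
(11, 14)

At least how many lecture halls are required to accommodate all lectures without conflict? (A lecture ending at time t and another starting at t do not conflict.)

starts: [6, 6, 6, 7, 9, 10, 11, 12]
ends:   [7, 8, 10, 11, 11, 13, 14, 14]
s6→1 s6→2 s6→3  — peak 3.

3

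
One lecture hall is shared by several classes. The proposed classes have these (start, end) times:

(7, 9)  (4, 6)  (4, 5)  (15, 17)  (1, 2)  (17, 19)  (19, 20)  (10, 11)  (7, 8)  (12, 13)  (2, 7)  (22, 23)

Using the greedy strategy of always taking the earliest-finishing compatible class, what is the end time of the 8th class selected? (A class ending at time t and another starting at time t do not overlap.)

20

Greedy by earliest finish: after sorting by end time, pick each interval compatible with the last pick.
By end time: (1,2), (4,5), (4,6), (2,7), (7,8), (7,9), (10,11), (12,13), (15,17), (17,19), (19,20), (22,23).
Pick (1,2); next start ≥ 2 → (4,5); next start ≥ 5 → (7,8); next start ≥ 8 → (10,11); next start ≥ 11 → (12,13); next start ≥ 13 → (15,17); next start ≥ 17 → (17,19); next start ≥ 19 → (19,20); next start ≥ 20 → (22,23).
Selected: (1,2) (4,5) (7,8) (10,11) (12,13) (15,17) (17,19) (19,20) (22,23)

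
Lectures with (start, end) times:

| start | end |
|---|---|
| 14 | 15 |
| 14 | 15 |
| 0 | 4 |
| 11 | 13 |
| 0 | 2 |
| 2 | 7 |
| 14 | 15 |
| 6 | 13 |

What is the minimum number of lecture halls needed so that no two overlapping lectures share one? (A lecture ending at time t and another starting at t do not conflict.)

Events (time:±→running): 0:+→1 0:+→2 2:-→1 2:+→2 4:-→1 6:+→2 7:-→1 11:+→2 13:-→1 13:-→0 14:+→1 14:+→2 14:+→3 … peak 3.

3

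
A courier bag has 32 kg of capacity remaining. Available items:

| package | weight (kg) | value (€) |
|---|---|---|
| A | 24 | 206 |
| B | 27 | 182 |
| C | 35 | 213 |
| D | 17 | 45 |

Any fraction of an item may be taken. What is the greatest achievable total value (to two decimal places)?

Greedy by value/weight ratio, highest first.
Ratios (sorted): A 8.58, B 6.74, C 6.09, D 2.65
take A (24 @ 206); take 8/27 of B → 53.93. Capacity used 32/32.
Total value = 259.93

259.93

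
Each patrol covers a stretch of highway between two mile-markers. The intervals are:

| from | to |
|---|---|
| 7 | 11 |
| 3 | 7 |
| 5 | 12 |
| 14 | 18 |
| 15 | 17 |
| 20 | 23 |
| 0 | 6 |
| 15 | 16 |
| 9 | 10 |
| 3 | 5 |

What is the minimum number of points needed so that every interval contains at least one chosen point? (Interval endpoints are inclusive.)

4

By right end: [3,5]  [0,6]  [3,7]  [9,10]  [7,11]  [5,12]  [15,16]  [15,17]  [14,18]  [20,23]
[3,5] uncovered → point at 5; [9,10] uncovered → point at 10; [15,16] uncovered → point at 16; [20,23] uncovered → point at 23.
Points: 5, 10, 16, 23 (4 total).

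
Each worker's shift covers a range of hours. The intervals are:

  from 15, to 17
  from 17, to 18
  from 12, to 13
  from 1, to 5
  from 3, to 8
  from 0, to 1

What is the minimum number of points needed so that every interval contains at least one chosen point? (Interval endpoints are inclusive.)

4

Process intervals by earliest right end; each time one isn't hit yet, stab at its right endpoint.
Sorted: [0,1] [1,5] [3,8] [12,13] [15,17] [17,18]
{[0,1],[1,5]} hit by 1; {[3,8]} hit by 8; {[12,13]} hit by 13; {[15,17],[17,18]} hit by 17.
Points: 1, 8, 13, 17 (4 total).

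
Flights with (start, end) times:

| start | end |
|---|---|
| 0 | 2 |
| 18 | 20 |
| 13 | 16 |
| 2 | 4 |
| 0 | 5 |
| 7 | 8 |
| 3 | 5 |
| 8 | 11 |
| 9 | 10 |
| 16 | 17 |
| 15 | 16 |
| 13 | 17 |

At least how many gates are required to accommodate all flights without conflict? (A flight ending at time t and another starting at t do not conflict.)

3

Count concurrent intervals with a sweep; the peak is the room count.
starts: [0, 0, 2, 3, 7, 8, 9, 13, 13, 15, 16, 18]
ends:   [2, 4, 5, 5, 8, 10, 11, 16, 16, 17, 17, 20]
s0→1 s0→2 e2→1 s2→2 s3→3  — peak 3.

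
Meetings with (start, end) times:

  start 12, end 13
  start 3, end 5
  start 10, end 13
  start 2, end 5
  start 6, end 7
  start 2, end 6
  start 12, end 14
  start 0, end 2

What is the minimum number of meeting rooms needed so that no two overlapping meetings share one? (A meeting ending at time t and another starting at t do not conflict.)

3

Events (time:±→running): 0:+→1 2:-→0 2:+→1 2:+→2 3:+→3 … peak 3.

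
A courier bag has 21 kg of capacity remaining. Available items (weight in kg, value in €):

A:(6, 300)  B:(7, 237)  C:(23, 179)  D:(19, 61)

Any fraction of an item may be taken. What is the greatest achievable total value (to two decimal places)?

Ratios (sorted): A 50.00, B 33.86, C 7.78, D 3.21
take A (6 @ 300); take B (7 @ 237); take 8/23 of C → 62.26. Capacity used 21/21.
Total value = 599.26

599.26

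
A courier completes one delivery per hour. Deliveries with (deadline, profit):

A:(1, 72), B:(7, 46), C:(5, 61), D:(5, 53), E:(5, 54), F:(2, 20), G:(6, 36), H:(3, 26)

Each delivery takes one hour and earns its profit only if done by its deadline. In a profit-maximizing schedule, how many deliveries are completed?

7

By profit: A(d1,72), C(d5,61), E(d5,54), D(d5,53), B(d7,46), G(d6,36), H(d3,26), F(d2,20)
A→slot 1; C→slot 5; E→slot 4; D→slot 3; B→slot 7; G→slot 6; H→slot 2; F skipped.
7 of 8 scheduled.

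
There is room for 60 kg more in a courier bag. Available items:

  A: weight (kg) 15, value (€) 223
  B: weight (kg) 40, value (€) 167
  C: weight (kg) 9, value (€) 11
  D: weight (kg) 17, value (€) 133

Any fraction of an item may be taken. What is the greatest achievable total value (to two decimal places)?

472.90

Order: A (223/15=14.87) > D (133/17=7.82) > B (167/40=4.17) > C (11/9=1.22)
Fill: take A (15 @ 223) → take D (17 @ 133) → take 28/40 of B → 116.90; 60/60 used.
Total value = 472.90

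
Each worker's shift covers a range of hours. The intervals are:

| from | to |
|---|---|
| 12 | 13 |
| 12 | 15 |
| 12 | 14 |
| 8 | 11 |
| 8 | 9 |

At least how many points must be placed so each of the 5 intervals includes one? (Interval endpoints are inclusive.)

2

Sorted: [8,9] [8,11] [12,13] [12,14] [12,15]
{[8,9],[8,11]} hit by 9; {[12,13],[12,14],[12,15]} hit by 13.
Points: 9, 13 (2 total).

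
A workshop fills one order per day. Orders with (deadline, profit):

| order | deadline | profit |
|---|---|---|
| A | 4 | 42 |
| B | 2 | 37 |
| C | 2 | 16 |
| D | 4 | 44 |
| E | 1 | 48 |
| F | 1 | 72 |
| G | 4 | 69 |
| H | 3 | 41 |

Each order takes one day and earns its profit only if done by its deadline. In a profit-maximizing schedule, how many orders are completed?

By profit: F(d1,72), G(d4,69), E(d1,48), D(d4,44), A(d4,42), H(d3,41), B(d2,37), C(d2,16)
F→slot 1; G→slot 4; E skipped; D→slot 3; A→slot 2; H skipped; B skipped; C skipped.
4 of 8 scheduled.

4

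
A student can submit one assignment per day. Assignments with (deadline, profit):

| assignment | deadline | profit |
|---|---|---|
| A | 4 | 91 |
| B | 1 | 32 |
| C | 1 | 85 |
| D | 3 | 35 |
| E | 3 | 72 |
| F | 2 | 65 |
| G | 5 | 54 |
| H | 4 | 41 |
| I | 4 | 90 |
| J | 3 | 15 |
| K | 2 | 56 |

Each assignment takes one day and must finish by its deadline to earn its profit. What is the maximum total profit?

By profit: A(d4,91), I(d4,90), C(d1,85), E(d3,72), F(d2,65), K(d2,56), G(d5,54), H(d4,41), D(d3,35), B(d1,32), J(d3,15)
A→slot 4; I→slot 3; C→slot 1; E→slot 2; F skipped; K skipped; G→slot 5; H skipped; D skipped; B skipped; J skipped.
Profit = 85 + 72 + 90 + 91 + 54 = 392

392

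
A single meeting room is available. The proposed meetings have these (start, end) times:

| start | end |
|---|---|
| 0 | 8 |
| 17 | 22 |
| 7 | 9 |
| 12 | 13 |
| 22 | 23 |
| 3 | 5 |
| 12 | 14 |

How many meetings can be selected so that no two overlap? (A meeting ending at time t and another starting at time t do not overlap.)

Sorted by end: (3,5)  (0,8)  (7,9)  (12,13)  (12,14)  (17,22)  (22,23)
take (3,5); take (7,9); take (12,13); take (17,22); take (22,23).
Selected 5 meetings.

5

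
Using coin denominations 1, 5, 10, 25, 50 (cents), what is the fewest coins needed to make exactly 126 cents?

Greedy: take as many of the largest coin as possible, then repeat with the remainder.
126 − 2×50→26 − 1×25→1 − 1×1→0
Total coins = 2 + 1 + 1 = 4

4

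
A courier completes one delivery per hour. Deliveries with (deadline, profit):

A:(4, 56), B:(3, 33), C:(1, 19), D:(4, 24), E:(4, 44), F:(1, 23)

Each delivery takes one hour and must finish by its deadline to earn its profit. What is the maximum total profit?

157

Sort by profit descending; place each in the latest free slot ≤ its deadline.
Profit order: A=56 E=44 B=33 D=24 F=23 C=19
Assign: A→slot 4, E→slot 3, B→slot 2, D→slot 1, F skipped, C skipped.
Slots: [1:D] [2:B] [3:E] [4:A]
Profit = 24 + 33 + 44 + 56 = 157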